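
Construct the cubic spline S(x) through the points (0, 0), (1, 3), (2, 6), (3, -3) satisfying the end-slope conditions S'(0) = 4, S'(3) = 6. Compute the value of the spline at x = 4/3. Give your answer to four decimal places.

5.1111

Put M_i = S'' at the i-th knot. Here h = (1, 1, 1) and Δ = (3, 3, -9), so the interior equations h_(i-1)·M_(i-1) + 2(h_(i-1)+h_i)·M_i + h_i·M_(i+1) = 6(Δ_i − Δ_(i-1)) read
  1·M_0 + 4·M_1 + 1·M_2 = 6(Δ_1 - Δ_0) = 0
  1·M_1 + 4·M_2 + 1·M_3 = 6(Δ_2 - Δ_1) = -72
Clamped end conditions give two more equations: 2h_0·M_0 + h_0·M_1 = 6(Δ_0 - S'(0)) = -6 and h_2·M_2 + 2h_2·M_3 = 6(S'(3) - Δ_2) = 90.
Hence M_0 = -26/3, M_1 = 34/3, M_2 = -110/3, M_3 = 190/3.
On [1, 2], S(x) = 3 + 16/3·(x - 1) + 17/3·(x - 1)² - 8·(x - 1)³.
With (x - 1) = 1/3: S(4/3) = 46/9.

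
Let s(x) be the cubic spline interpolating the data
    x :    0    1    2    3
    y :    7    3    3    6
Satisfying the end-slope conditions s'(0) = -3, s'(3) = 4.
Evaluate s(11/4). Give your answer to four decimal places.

Put M_i = s'' at the i-th knot. Here h = (1, 1, 1) and Δ = (-4, 0, 3), so the interior equations h_(i-1)·M_(i-1) + 2(h_(i-1)+h_i)·M_i + h_i·M_(i+1) = 6(Δ_i − Δ_(i-1)) read
  1·M_0 + 4·M_1 + 1·M_2 = 6(Δ_1 - Δ_0) = 24
  1·M_1 + 4·M_2 + 1·M_3 = 6(Δ_2 - Δ_1) = 18
Clamped end conditions give two more equations: 2h_0·M_0 + h_0·M_1 = 6(Δ_0 - s'(0)) = -6 and h_2·M_2 + 2h_2·M_3 = 6(s'(3) - Δ_2) = 6.
Hence M_0 = -98/15, M_1 = 106/15, M_2 = 34/15, M_3 = 28/15.
On [2, 3], s(x) = 3 + 29/15·(x - 2) + 17/15·(x - 2)² - 1/15·(x - 2)³.
With (x - 2) = 3/4: s(11/4) = 1619/320.

5.0594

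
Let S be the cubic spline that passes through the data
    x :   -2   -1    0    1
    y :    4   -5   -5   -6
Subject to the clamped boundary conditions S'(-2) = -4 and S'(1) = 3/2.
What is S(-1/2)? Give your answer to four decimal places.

-5.7708

Put σ_i = S'' at the i-th knot. Here h = (1, 1, 1) and Δ = (-9, 0, -1), so the interior equations h_(i-1)·σ_(i-1) + 2(h_(i-1)+h_i)·σ_i + h_i·σ_(i+1) = 6(Δ_i − Δ_(i-1)) read
  1·σ_0 + 4·σ_1 + 1·σ_2 = 6(Δ_1 - Δ_0) = 54
  1·σ_1 + 4·σ_2 + 1·σ_3 = 6(Δ_2 - Δ_1) = -6
Clamped end conditions give two more equations: 2h_0·σ_0 + h_0·σ_1 = 6(Δ_0 - S'(-2)) = -30 and h_2·σ_2 + 2h_2·σ_3 = 6(S'(1) - Δ_2) = 15.
Hence σ_0 = -79/3, σ_1 = 68/3, σ_2 = -31/3, σ_3 = 38/3.
On [-1, 0], S(x) = -5 - 35/6·(x + 1) + 34/3·(x + 1)² - 11/2·(x + 1)³.
With (x + 1) = 1/2: S(-1/2) = -277/48.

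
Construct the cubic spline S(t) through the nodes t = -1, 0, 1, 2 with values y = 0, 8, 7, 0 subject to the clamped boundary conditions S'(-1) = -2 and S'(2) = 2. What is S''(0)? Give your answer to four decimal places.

-20.5333

Let m_i = S''(x_i). Step sizes h_i = 1, 1, 1; slopes of the chords Δ_i = (y_(i+1) - y_i)/h_i = 8, -1, -7.
  1·m_0 + 4·m_1 + 1·m_2 = 6(Δ_1 - Δ_0) = -54
  1·m_1 + 4·m_2 + 1·m_3 = 6(Δ_2 - Δ_1) = -36
Clamped end conditions give two more equations: 2h_0·m_0 + h_0·m_1 = 6(Δ_0 - S'(-1)) = 60 and h_2·m_2 + 2h_2·m_3 = 6(S'(2) - Δ_2) = 54.
Solving: m_0 = 604/15, m_1 = -308/15, m_2 = -182/15, m_3 = 496/15.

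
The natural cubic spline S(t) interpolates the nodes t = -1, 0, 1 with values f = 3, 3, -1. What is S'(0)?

Write M_i for S''(x_i). With h_i = 1, 1 and divided differences Δ_i = 0, -4, the continuity of S' gives the tridiagonal system
  1·M_0 + 4·M_1 + 1·M_2 = 6(Δ_1 - Δ_0) = -24
Natural end conditions: M_0 = M_2 = 0.
Solving: M_0 = 0, M_1 = -6, M_2 = 0.
On [0, 1], S'(t) = b_1 + 2c_1·t + 3d_1·t² with b_1 = Δ_1 - h_1(2M_1 + M_2)/6 = -2, c_1 = M_1/2 = -3, d_1 = (M_2 - M_1)/(6h_1) = 1. So S'(0) = -2.

-2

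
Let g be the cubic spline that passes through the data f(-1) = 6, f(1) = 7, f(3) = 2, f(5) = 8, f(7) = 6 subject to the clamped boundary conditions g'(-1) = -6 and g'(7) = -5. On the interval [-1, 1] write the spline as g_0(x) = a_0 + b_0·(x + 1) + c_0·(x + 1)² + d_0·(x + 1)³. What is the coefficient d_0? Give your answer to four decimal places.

Put M_i = g'' at the i-th knot. Here h = (2, 2, 2, 2) and Δ = (1/2, -5/2, 3, -1), so the interior equations h_(i-1)·M_(i-1) + 2(h_(i-1)+h_i)·M_i + h_i·M_(i+1) = 6(Δ_i − Δ_(i-1)) read
  2·M_0 + 8·M_1 + 2·M_2 = 6(Δ_1 - Δ_0) = -18
  2·M_1 + 8·M_2 + 2·M_3 = 6(Δ_2 - Δ_1) = 33
  2·M_2 + 8·M_3 + 2·M_4 = 6(Δ_3 - Δ_2) = -24
Clamped end conditions give two more equations: 2h_0·M_0 + h_0·M_1 = 6(Δ_0 - g'(-1)) = 39 and h_3·M_3 + 2h_3·M_4 = 6(g'(7) - Δ_3) = -24.
Forward elimination and back-substitution give M_0 = 751/56, M_1 = -205/28, M_2 = 55/8, M_3 = -103/28, M_4 = -233/56.
On [-1, 1], with g_0(x) = a_0 + b_0·(x + 1) + c_0·(x + 1)² + d_0·(x + 1)³: c_0 = M_0/2 = 751/112, d_0 = (M_1 - M_0)/(6h_0) = -387/224, b_0 = Δ_0 - h_0(2M_0 + M_1)/6 = -6.

-1.7277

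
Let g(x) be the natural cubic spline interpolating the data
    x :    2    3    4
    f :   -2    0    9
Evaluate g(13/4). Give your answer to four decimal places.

With M_i denoting the second derivative at x_i, h_i = 1, 1, and Δ_i = (y_(i+1) − y_i)/h_i = 2, 9:
  1·M_0 + 4·M_1 + 1·M_2 = 6(Δ_1 - Δ_0) = 42
Natural end conditions: M_0 = M_2 = 0.
Forward elimination and back-substitution give M_0 = 0, M_1 = 21/2, M_2 = 0.
On [3, 4], g(x) = 0 + 11/2·(x - 3) + 21/4·(x - 3)² - 7/4·(x - 3)³.
With (x - 3) = 1/4: g(13/4) = 429/256.

1.6758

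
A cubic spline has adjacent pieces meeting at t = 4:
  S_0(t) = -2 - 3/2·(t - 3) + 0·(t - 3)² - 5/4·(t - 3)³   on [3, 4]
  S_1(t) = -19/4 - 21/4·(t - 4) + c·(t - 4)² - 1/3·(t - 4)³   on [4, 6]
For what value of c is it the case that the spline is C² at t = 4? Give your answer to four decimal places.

S_0''(t) = 0 - 15/2·(t - 3), so S_0''(4) = -15/2. On the right, S_1''(4) = 2c, so c = -15/4.

-3.7500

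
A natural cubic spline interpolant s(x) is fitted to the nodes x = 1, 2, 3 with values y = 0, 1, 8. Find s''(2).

9

With m_i denoting the second derivative at x_i, h_i = 1, 1, and Δ_i = (y_(i+1) − y_i)/h_i = 1, 7:
  1·m_0 + 4·m_1 + 1·m_2 = 6(Δ_1 - Δ_0) = 36
Natural end conditions: m_0 = m_2 = 0.
Forward elimination and back-substitution give m_0 = 0, m_1 = 9, m_2 = 0.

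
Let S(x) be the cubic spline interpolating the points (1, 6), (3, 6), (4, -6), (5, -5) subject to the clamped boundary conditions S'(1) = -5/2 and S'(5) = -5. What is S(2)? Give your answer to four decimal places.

7.8977

Put m_i = S'' at the i-th knot. Here h = (2, 1, 1) and Δ = (0, -12, 1), so the interior equations h_(i-1)·m_(i-1) + 2(h_(i-1)+h_i)·m_i + h_i·m_(i+1) = 6(Δ_i − Δ_(i-1)) read
  2·m_0 + 6·m_1 + 1·m_2 = 6(Δ_1 - Δ_0) = -72
  1·m_1 + 4·m_2 + 1·m_3 = 6(Δ_2 - Δ_1) = 78
Clamped end conditions give two more equations: 2h_0·m_0 + h_0·m_1 = 6(Δ_0 - S'(1)) = 15 and h_2·m_2 + 2h_2·m_3 = 6(S'(5) - Δ_2) = -36.
Forward elimination and back-substitution give m_0 = 166/11, m_1 = -499/22, m_2 = 373/11, m_3 = -769/22.
On [1, 3], S(x) = 6 - 5/2·(x - 1) + 83/11·(x - 1)² - 277/88·(x - 1)³.
With (x - 1) = 1: S(2) = 695/88.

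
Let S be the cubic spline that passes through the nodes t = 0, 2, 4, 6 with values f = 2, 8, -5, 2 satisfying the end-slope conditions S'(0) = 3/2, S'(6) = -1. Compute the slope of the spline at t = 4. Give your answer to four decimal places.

-1.3333

Let M_i = S''(x_i). Step sizes h_i = 2, 2, 2; slopes of the chords Δ_i = (y_(i+1) - y_i)/h_i = 3, -13/2, 7/2.
  2·M_0 + 8·M_1 + 2·M_2 = 6(Δ_1 - Δ_0) = -57
  2·M_1 + 8·M_2 + 2·M_3 = 6(Δ_2 - Δ_1) = 60
Clamped end conditions give two more equations: 2h_0·M_0 + h_0·M_1 = 6(Δ_0 - S'(0)) = 9 and h_2·M_2 + 2h_2·M_3 = 6(S'(6) - Δ_2) = -27.
Forward elimination and back-substitution give M_0 = 26/3, M_1 = -77/6, M_2 = 85/6, M_3 = -83/6.
On [4, 6], S'(t) = b_2 + 2c_2·(t - 4) + 3d_2·(t - 4)² with b_2 = Δ_2 - h_2(2M_2 + M_3)/6 = -4/3, c_2 = M_2/2 = 85/12, d_2 = (M_3 - M_2)/(6h_2) = -7/3. So S'(4) = -4/3.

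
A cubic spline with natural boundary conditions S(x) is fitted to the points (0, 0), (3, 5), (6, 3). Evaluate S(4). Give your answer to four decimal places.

4.9815

With m_i denoting the second derivative at x_i, h_i = 3, 3, and Δ_i = (y_(i+1) − y_i)/h_i = 5/3, -2/3:
  3·m_0 + 12·m_1 + 3·m_2 = 6(Δ_1 - Δ_0) = -14
Natural end conditions: m_0 = m_2 = 0.
Solving: m_0 = 0, m_1 = -7/6, m_2 = 0.
On [3, 6], S(x) = 5 + 1/2·(x - 3) - 7/12·(x - 3)² + 7/108·(x - 3)³.
With (x - 3) = 1: S(4) = 269/54.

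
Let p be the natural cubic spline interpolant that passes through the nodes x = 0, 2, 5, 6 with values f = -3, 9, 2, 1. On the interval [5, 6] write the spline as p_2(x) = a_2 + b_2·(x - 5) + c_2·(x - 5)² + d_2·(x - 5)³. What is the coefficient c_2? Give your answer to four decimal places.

1.6197

Put m_i = p'' at the i-th knot. Here h = (2, 3, 1) and Δ = (6, -7/3, -1), so the interior equations h_(i-1)·m_(i-1) + 2(h_(i-1)+h_i)·m_i + h_i·m_(i+1) = 6(Δ_i − Δ_(i-1)) read
  2·m_0 + 10·m_1 + 3·m_2 = 6(Δ_1 - Δ_0) = -50
  3·m_1 + 8·m_2 + 1·m_3 = 6(Δ_2 - Δ_1) = 8
Natural end conditions: m_0 = m_3 = 0.
Solving: m_0 = 0, m_1 = -424/71, m_2 = 230/71, m_3 = 0.
On [5, 6], with p_2(x) = a_2 + b_2·(x - 5) + c_2·(x - 5)² + d_2·(x - 5)³: c_2 = m_2/2 = 115/71, d_2 = (m_3 - m_2)/(6h_2) = -115/213, b_2 = Δ_2 - h_2(2m_2 + m_3)/6 = -443/213.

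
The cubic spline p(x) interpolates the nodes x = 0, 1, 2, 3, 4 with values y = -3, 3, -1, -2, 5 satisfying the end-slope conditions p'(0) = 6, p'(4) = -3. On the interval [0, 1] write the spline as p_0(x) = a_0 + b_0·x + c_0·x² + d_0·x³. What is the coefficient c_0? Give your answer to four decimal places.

Let m_i = p''(x_i). Step sizes h_i = 1, 1, 1, 1; slopes of the chords Δ_i = (y_(i+1) - y_i)/h_i = 6, -4, -1, 7.
  1·m_0 + 4·m_1 + 1·m_2 = 6(Δ_1 - Δ_0) = -60
  1·m_1 + 4·m_2 + 1·m_3 = 6(Δ_2 - Δ_1) = 18
  1·m_2 + 4·m_3 + 1·m_4 = 6(Δ_3 - Δ_2) = 48
Clamped end conditions give two more equations: 2h_0·m_0 + h_0·m_1 = 6(Δ_0 - p'(0)) = 0 and h_3·m_3 + 2h_3·m_4 = 6(p'(4) - Δ_3) = -60.
Solving: m_0 = 255/28, m_1 = -255/14, m_2 = 15/4, m_3 = 297/14, m_4 = -1137/28.
On [0, 1], with p_0(x) = a_0 + b_0·x + c_0·x² + d_0·x³: c_0 = m_0/2 = 255/56, d_0 = (m_1 - m_0)/(6h_0) = -255/56, b_0 = Δ_0 - h_0(2m_0 + m_1)/6 = 6.

4.5536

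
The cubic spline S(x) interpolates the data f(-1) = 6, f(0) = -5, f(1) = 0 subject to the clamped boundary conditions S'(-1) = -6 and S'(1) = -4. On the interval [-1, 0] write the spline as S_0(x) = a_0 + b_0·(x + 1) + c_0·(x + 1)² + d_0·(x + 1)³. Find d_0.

Put M_i = S'' at the i-th knot. Here h = (1, 1) and Δ = (-11, 5), so the interior equations h_(i-1)·M_(i-1) + 2(h_(i-1)+h_i)·M_i + h_i·M_(i+1) = 6(Δ_i − Δ_(i-1)) read
  1·M_0 + 4·M_1 + 1·M_2 = 6(Δ_1 - Δ_0) = 96
Clamped end conditions give two more equations: 2h_0·M_0 + h_0·M_1 = 6(Δ_0 - S'(-1)) = -30 and h_1·M_1 + 2h_1·M_2 = 6(S'(1) - Δ_1) = -54.
Forward elimination and back-substitution give M_0 = -38, M_1 = 46, M_2 = -50.
On [-1, 0], with S_0(x) = a_0 + b_0·(x + 1) + c_0·(x + 1)² + d_0·(x + 1)³: c_0 = M_0/2 = -19, d_0 = (M_1 - M_0)/(6h_0) = 14, b_0 = Δ_0 - h_0(2M_0 + M_1)/6 = -6.

14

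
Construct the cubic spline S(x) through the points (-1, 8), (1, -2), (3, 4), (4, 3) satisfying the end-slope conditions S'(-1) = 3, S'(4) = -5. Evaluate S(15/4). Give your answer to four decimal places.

3.9837

Write σ_i for S''(x_i). With h_i = 2, 2, 1 and divided differences Δ_i = -5, 3, -1, the continuity of S' gives the tridiagonal system
  2·σ_0 + 8·σ_1 + 2·σ_2 = 6(Δ_1 - Δ_0) = 48
  2·σ_1 + 6·σ_2 + 1·σ_3 = 6(Δ_2 - Δ_1) = -24
Clamped end conditions give two more equations: 2h_0·σ_0 + h_0·σ_1 = 6(Δ_0 - S'(-1)) = -48 and h_2·σ_2 + 2h_2·σ_3 = 6(S'(4) - Δ_2) = -24.
Solving the tridiagonal system: σ_0 = -416/23, σ_1 = 280/23, σ_2 = -152/23, σ_3 = -200/23.
On [3, 4], S(x) = 4 + 61/23·(x - 3) - 76/23·(x - 3)² - 8/23·(x - 3)³.
With (x - 3) = 3/4: S(15/4) = 733/184.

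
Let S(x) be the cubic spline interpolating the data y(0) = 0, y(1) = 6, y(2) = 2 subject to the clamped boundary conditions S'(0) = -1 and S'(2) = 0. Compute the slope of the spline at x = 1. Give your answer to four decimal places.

1.7500

With M_i denoting the second derivative at x_i, h_i = 1, 1, and Δ_i = (y_(i+1) − y_i)/h_i = 6, -4:
  1·M_0 + 4·M_1 + 1·M_2 = 6(Δ_1 - Δ_0) = -60
Clamped end conditions give two more equations: 2h_0·M_0 + h_0·M_1 = 6(Δ_0 - S'(0)) = 42 and h_1·M_1 + 2h_1·M_2 = 6(S'(2) - Δ_1) = 24.
Hence M_0 = 73/2, M_1 = -31, M_2 = 55/2.
On [1, 2], S'(x) = b_1 + 2c_1·(x - 1) + 3d_1·(x - 1)² with b_1 = Δ_1 - h_1(2M_1 + M_2)/6 = 7/4, c_1 = M_1/2 = -31/2, d_1 = (M_2 - M_1)/(6h_1) = 39/4. So S'(1) = 7/4.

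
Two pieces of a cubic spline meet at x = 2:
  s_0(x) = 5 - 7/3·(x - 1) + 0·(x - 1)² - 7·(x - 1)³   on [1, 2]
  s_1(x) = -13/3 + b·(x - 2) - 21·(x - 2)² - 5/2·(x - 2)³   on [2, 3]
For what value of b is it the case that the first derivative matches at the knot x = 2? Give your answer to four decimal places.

s_0'(x) = -7/3 + 0·(x - 1) - 21·(x - 1)², so s_0'(2) = -70/3. On the right, s_1'(2) = b, so b = -70/3.

-23.3333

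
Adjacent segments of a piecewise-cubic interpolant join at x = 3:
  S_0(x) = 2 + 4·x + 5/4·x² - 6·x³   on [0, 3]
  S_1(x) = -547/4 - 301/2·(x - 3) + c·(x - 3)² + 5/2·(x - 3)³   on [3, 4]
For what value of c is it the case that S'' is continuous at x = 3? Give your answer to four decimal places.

-52.7500

S_0''(x) = 5/2 - 36·x, so S_0''(3) = -211/2. On the right, S_1''(3) = 2c, so c = -211/4.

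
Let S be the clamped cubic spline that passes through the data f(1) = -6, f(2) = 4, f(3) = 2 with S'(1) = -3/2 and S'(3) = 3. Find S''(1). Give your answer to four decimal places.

54.7500

Write m_i for S''(x_i). With h_i = 1, 1 and divided differences Δ_i = 10, -2, the continuity of S' gives the tridiagonal system
  1·m_0 + 4·m_1 + 1·m_2 = 6(Δ_1 - Δ_0) = -72
Clamped end conditions give two more equations: 2h_0·m_0 + h_0·m_1 = 6(Δ_0 - S'(1)) = 69 and h_1·m_1 + 2h_1·m_2 = 6(S'(3) - Δ_1) = 30.
Solving: m_0 = 219/4, m_1 = -81/2, m_2 = 141/4.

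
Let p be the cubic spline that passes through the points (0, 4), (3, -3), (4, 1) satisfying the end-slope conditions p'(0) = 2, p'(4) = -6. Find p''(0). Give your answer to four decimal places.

-11.0833

Let M_i = p''(x_i). Step sizes h_i = 3, 1; slopes of the chords Δ_i = (y_(i+1) - y_i)/h_i = -7/3, 4.
  3·M_0 + 8·M_1 + 1·M_2 = 6(Δ_1 - Δ_0) = 38
Clamped end conditions give two more equations: 2h_0·M_0 + h_0·M_1 = 6(Δ_0 - p'(0)) = -26 and h_1·M_1 + 2h_1·M_2 = 6(p'(4) - Δ_1) = -60.
Solving: M_0 = -133/12, M_1 = 27/2, M_2 = -147/4.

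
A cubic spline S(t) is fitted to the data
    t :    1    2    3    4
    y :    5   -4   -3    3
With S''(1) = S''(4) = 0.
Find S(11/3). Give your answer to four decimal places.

0.8025

Put σ_i = S'' at the i-th knot. Here h = (1, 1, 1) and Δ = (-9, 1, 6), so the interior equations h_(i-1)·σ_(i-1) + 2(h_(i-1)+h_i)·σ_i + h_i·σ_(i+1) = 6(Δ_i − Δ_(i-1)) read
  1·σ_0 + 4·σ_1 + 1·σ_2 = 6(Δ_1 - Δ_0) = 60
  1·σ_1 + 4·σ_2 + 1·σ_3 = 6(Δ_2 - Δ_1) = 30
Natural end conditions: σ_0 = σ_3 = 0.
Hence σ_0 = 0, σ_1 = 14, σ_2 = 4, σ_3 = 0.
On [3, 4], S(t) = -3 + 14/3·(t - 3) + 2·(t - 3)² - 2/3·(t - 3)³.
With (t - 3) = 2/3: S(11/3) = 65/81.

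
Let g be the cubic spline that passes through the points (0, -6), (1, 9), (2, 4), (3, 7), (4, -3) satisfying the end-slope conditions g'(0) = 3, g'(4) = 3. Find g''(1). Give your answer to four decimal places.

-55.0714

With M_i denoting the second derivative at x_i, h_i = 1, 1, 1, 1, and Δ_i = (y_(i+1) − y_i)/h_i = 15, -5, 3, -10:
  1·M_0 + 4·M_1 + 1·M_2 = 6(Δ_1 - Δ_0) = -120
  1·M_1 + 4·M_2 + 1·M_3 = 6(Δ_2 - Δ_1) = 48
  1·M_2 + 4·M_3 + 1·M_4 = 6(Δ_3 - Δ_2) = -78
Clamped end conditions give two more equations: 2h_0·M_0 + h_0·M_1 = 6(Δ_0 - g'(0)) = 72 and h_3·M_3 + 2h_3·M_4 = 6(g'(4) - Δ_3) = 78.
Forward elimination and back-substitution give M_0 = 1779/28, M_1 = -771/14, M_2 = 147/4, M_3 = -615/14, M_4 = 1707/28.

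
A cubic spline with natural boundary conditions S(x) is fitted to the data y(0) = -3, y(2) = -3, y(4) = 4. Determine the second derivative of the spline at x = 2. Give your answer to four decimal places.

2.6250

Let m_i = S''(x_i). Step sizes h_i = 2, 2; slopes of the chords Δ_i = (y_(i+1) - y_i)/h_i = 0, 7/2.
  2·m_0 + 8·m_1 + 2·m_2 = 6(Δ_1 - Δ_0) = 21
Natural end conditions: m_0 = m_2 = 0.
Solving: m_0 = 0, m_1 = 21/8, m_2 = 0.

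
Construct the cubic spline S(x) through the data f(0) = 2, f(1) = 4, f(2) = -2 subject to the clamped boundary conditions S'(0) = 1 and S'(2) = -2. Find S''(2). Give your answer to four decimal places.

22.5000

Put M_i = S'' at the i-th knot. Here h = (1, 1) and Δ = (2, -6), so the interior equations h_(i-1)·M_(i-1) + 2(h_(i-1)+h_i)·M_i + h_i·M_(i+1) = 6(Δ_i − Δ_(i-1)) read
  1·M_0 + 4·M_1 + 1·M_2 = 6(Δ_1 - Δ_0) = -48
Clamped end conditions give two more equations: 2h_0·M_0 + h_0·M_1 = 6(Δ_0 - S'(0)) = 6 and h_1·M_1 + 2h_1·M_2 = 6(S'(2) - Δ_1) = 24.
Solving the tridiagonal system: M_0 = 27/2, M_1 = -21, M_2 = 45/2.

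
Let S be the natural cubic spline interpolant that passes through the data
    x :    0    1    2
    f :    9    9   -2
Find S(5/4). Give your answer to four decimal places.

7.1523

Let σ_i = S''(x_i). Step sizes h_i = 1, 1; slopes of the chords Δ_i = (y_(i+1) - y_i)/h_i = 0, -11.
  1·σ_0 + 4·σ_1 + 1·σ_2 = 6(Δ_1 - Δ_0) = -66
Natural end conditions: σ_0 = σ_2 = 0.
Forward elimination and back-substitution give σ_0 = 0, σ_1 = -33/2, σ_2 = 0.
On [1, 2], S(x) = 9 - 11/2·(x - 1) - 33/4·(x - 1)² + 11/4·(x - 1)³.
With (x - 1) = 1/4: S(5/4) = 1831/256.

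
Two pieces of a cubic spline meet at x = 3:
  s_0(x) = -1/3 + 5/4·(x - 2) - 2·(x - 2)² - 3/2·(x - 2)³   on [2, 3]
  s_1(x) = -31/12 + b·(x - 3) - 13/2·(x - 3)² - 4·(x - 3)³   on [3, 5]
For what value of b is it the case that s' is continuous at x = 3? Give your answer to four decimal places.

-7.2500

s_0'(x) = 5/4 - 4·(x - 2) - 9/2·(x - 2)², so s_0'(3) = -29/4. On the right, s_1'(3) = b, so b = -29/4.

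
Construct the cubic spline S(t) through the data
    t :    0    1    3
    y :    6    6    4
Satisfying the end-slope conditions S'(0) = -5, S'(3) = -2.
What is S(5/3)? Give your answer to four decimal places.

Let M_i = S''(x_i). Step sizes h_i = 1, 2; slopes of the chords Δ_i = (y_(i+1) - y_i)/h_i = 0, -1.
  1·M_0 + 6·M_1 + 2·M_2 = 6(Δ_1 - Δ_0) = -6
Clamped end conditions give two more equations: 2h_0·M_0 + h_0·M_1 = 6(Δ_0 - S'(0)) = 30 and h_1·M_1 + 2h_1·M_2 = 6(S'(3) - Δ_1) = -6.
Forward elimination and back-substitution give M_0 = 17, M_1 = -4, M_2 = 1/2.
On [1, 3], S(t) = 6 + 3/2·(t - 1) - 2·(t - 1)² + 3/8·(t - 1)³.
With (t - 1) = 2/3: S(5/3) = 56/9.

6.2222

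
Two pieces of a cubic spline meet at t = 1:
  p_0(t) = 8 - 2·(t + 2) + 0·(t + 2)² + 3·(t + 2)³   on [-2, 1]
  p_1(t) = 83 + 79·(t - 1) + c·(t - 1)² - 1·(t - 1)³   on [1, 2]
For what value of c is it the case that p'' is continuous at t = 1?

p_0''(t) = 0 + 18·(t + 2), so p_0''(1) = 54. On the right, p_1''(1) = 2c, so c = 27.

27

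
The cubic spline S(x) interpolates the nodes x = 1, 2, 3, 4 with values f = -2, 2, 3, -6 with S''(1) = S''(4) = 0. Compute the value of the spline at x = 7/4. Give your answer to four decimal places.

Write m_i for S''(x_i). With h_i = 1, 1, 1 and divided differences Δ_i = 4, 1, -9, the continuity of S' gives the tridiagonal system
  1·m_0 + 4·m_1 + 1·m_2 = 6(Δ_1 - Δ_0) = -18
  1·m_1 + 4·m_2 + 1·m_3 = 6(Δ_2 - Δ_1) = -60
Natural end conditions: m_0 = m_3 = 0.
Hence m_0 = 0, m_1 = -4/5, m_2 = -74/5, m_3 = 0.
On [1, 2], S(x) = -2 + 62/15·(x - 1) + 0·(x - 1)² - 2/15·(x - 1)³.
With (x - 1) = 3/4: S(7/4) = 167/160.

1.0438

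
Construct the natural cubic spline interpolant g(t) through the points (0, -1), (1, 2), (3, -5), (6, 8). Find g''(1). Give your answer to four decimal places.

Put M_i = g'' at the i-th knot. Here h = (1, 2, 3) and Δ = (3, -7/2, 13/3), so the interior equations h_(i-1)·M_(i-1) + 2(h_(i-1)+h_i)·M_i + h_i·M_(i+1) = 6(Δ_i − Δ_(i-1)) read
  1·M_0 + 6·M_1 + 2·M_2 = 6(Δ_1 - Δ_0) = -39
  2·M_1 + 10·M_2 + 3·M_3 = 6(Δ_2 - Δ_1) = 47
Natural end conditions: M_0 = M_3 = 0.
Forward elimination and back-substitution give M_0 = 0, M_1 = -121/14, M_2 = 45/7, M_3 = 0.

-8.6429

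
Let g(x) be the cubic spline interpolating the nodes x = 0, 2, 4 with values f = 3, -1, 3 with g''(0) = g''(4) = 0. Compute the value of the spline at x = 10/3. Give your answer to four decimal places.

1.0741

Let σ_i = g''(x_i). Step sizes h_i = 2, 2; slopes of the chords Δ_i = (y_(i+1) - y_i)/h_i = -2, 2.
  2·σ_0 + 8·σ_1 + 2·σ_2 = 6(Δ_1 - Δ_0) = 24
Natural end conditions: σ_0 = σ_2 = 0.
Solving the tridiagonal system: σ_0 = 0, σ_1 = 3, σ_2 = 0.
On [2, 4], g(x) = -1 + 0·(x - 2) + 3/2·(x - 2)² - 1/4·(x - 2)³.
With (x - 2) = 4/3: g(10/3) = 29/27.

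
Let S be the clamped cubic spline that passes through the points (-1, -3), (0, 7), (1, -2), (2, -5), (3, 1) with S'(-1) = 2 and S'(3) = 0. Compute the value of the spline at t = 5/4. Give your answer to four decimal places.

Let m_i = S''(x_i). Step sizes h_i = 1, 1, 1, 1; slopes of the chords Δ_i = (y_(i+1) - y_i)/h_i = 10, -9, -3, 6.
  1·m_0 + 4·m_1 + 1·m_2 = 6(Δ_1 - Δ_0) = -114
  1·m_1 + 4·m_2 + 1·m_3 = 6(Δ_2 - Δ_1) = 36
  1·m_2 + 4·m_3 + 1·m_4 = 6(Δ_3 - Δ_2) = 54
Clamped end conditions give two more equations: 2h_0·m_0 + h_0·m_1 = 6(Δ_0 - S'(-1)) = 48 and h_3·m_3 + 2h_3·m_4 = 6(S'(3) - Δ_3) = -36.
Solving the tridiagonal system: m_0 = 46, m_1 = -44, m_2 = 16, m_3 = 16, m_4 = -26.
On [1, 2], S(t) = -2 - 11·(t - 1) + 8·(t - 1)² + 0·(t - 1)³.
With (t - 1) = 1/4: S(5/4) = -17/4.

-4.2500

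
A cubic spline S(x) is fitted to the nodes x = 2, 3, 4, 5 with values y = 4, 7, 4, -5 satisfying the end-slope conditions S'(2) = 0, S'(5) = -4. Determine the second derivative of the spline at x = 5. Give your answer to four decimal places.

20.9333

With M_i denoting the second derivative at x_i, h_i = 1, 1, 1, and Δ_i = (y_(i+1) − y_i)/h_i = 3, -3, -9:
  1·M_0 + 4·M_1 + 1·M_2 = 6(Δ_1 - Δ_0) = -36
  1·M_1 + 4·M_2 + 1·M_3 = 6(Δ_2 - Δ_1) = -36
Clamped end conditions give two more equations: 2h_0·M_0 + h_0·M_1 = 6(Δ_0 - S'(2)) = 18 and h_2·M_2 + 2h_2·M_3 = 6(S'(5) - Δ_2) = 30.
Forward elimination and back-substitution give M_0 = 206/15, M_1 = -142/15, M_2 = -178/15, M_3 = 314/15.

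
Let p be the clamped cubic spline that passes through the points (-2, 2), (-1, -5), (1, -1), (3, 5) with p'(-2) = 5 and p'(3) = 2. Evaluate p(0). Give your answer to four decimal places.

-6.4891

With M_i denoting the second derivative at x_i, h_i = 1, 2, 2, and Δ_i = (y_(i+1) − y_i)/h_i = -7, 2, 3:
  1·M_0 + 6·M_1 + 2·M_2 = 6(Δ_1 - Δ_0) = 54
  2·M_1 + 8·M_2 + 2·M_3 = 6(Δ_2 - Δ_1) = 6
Clamped end conditions give two more equations: 2h_0·M_0 + h_0·M_1 = 6(Δ_0 - p'(-2)) = -72 and h_2·M_2 + 2h_2·M_3 = 6(p'(3) - Δ_2) = -6.
Hence M_0 = -1032/23, M_1 = 408/23, M_2 = -87/23, M_3 = 9/23.
On [-1, 1], p(x) = -5 - 197/23·(x + 1) + 204/23·(x + 1)² - 165/92·(x + 1)³.
With (x + 1) = 1: p(0) = -597/92.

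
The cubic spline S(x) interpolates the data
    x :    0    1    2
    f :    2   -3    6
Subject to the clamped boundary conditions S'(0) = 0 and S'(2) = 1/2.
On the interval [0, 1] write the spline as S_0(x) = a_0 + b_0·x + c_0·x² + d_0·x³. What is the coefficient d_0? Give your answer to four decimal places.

12.8750

Let M_i = S''(x_i). Step sizes h_i = 1, 1; slopes of the chords Δ_i = (y_(i+1) - y_i)/h_i = -5, 9.
  1·M_0 + 4·M_1 + 1·M_2 = 6(Δ_1 - Δ_0) = 84
Clamped end conditions give two more equations: 2h_0·M_0 + h_0·M_1 = 6(Δ_0 - S'(0)) = -30 and h_1·M_1 + 2h_1·M_2 = 6(S'(2) - Δ_1) = -51.
Forward elimination and back-substitution give M_0 = -143/4, M_1 = 83/2, M_2 = -185/4.
On [0, 1], with S_0(x) = a_0 + b_0·x + c_0·x² + d_0·x³: c_0 = M_0/2 = -143/8, d_0 = (M_1 - M_0)/(6h_0) = 103/8, b_0 = Δ_0 - h_0(2M_0 + M_1)/6 = 0.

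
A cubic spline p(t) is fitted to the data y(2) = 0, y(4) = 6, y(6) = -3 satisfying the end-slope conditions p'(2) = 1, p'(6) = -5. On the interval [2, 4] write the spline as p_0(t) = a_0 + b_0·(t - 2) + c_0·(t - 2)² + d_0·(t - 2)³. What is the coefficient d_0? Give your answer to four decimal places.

-1.2813

With M_i denoting the second derivative at x_i, h_i = 2, 2, and Δ_i = (y_(i+1) − y_i)/h_i = 3, -9/2:
  2·M_0 + 8·M_1 + 2·M_2 = 6(Δ_1 - Δ_0) = -45
Clamped end conditions give two more equations: 2h_0·M_0 + h_0·M_1 = 6(Δ_0 - p'(2)) = 12 and h_1·M_1 + 2h_1·M_2 = 6(p'(6) - Δ_1) = -3.
Solving: M_0 = 57/8, M_1 = -33/4, M_2 = 27/8.
On [2, 4], with p_0(t) = a_0 + b_0·(t - 2) + c_0·(t - 2)² + d_0·(t - 2)³: c_0 = M_0/2 = 57/16, d_0 = (M_1 - M_0)/(6h_0) = -41/32, b_0 = Δ_0 - h_0(2M_0 + M_1)/6 = 1.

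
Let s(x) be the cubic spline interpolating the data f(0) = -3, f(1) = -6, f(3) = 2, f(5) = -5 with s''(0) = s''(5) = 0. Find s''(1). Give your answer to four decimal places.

Let M_i = s''(x_i). Step sizes h_i = 1, 2, 2; slopes of the chords Δ_i = (y_(i+1) - y_i)/h_i = -3, 4, -7/2.
  1·M_0 + 6·M_1 + 2·M_2 = 6(Δ_1 - Δ_0) = 42
  2·M_1 + 8·M_2 + 2·M_3 = 6(Δ_2 - Δ_1) = -45
Natural end conditions: M_0 = M_3 = 0.
Forward elimination and back-substitution give M_0 = 0, M_1 = 213/22, M_2 = -177/22, M_3 = 0.

9.6818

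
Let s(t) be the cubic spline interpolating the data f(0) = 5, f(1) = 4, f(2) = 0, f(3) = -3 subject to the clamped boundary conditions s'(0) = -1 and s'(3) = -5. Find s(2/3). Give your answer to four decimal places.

4.5802

Write M_i for s''(x_i). With h_i = 1, 1, 1 and divided differences Δ_i = -1, -4, -3, the continuity of s' gives the tridiagonal system
  1·M_0 + 4·M_1 + 1·M_2 = 6(Δ_1 - Δ_0) = -18
  1·M_1 + 4·M_2 + 1·M_3 = 6(Δ_2 - Δ_1) = 6
Clamped end conditions give two more equations: 2h_0·M_0 + h_0·M_1 = 6(Δ_0 - s'(0)) = 0 and h_2·M_2 + 2h_2·M_3 = 6(s'(3) - Δ_2) = -12.
Forward elimination and back-substitution give M_0 = 10/3, M_1 = -20/3, M_2 = 16/3, M_3 = -26/3.
On [0, 1], s(t) = 5 - 1·t + 5/3·t² - 5/3·t³.
With t = 2/3: s(2/3) = 371/81.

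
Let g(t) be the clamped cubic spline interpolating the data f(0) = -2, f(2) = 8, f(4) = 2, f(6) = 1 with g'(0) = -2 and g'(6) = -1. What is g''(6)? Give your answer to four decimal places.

Put M_i = g'' at the i-th knot. Here h = (2, 2, 2) and Δ = (5, -3, -1/2), so the interior equations h_(i-1)·M_(i-1) + 2(h_(i-1)+h_i)·M_i + h_i·M_(i+1) = 6(Δ_i − Δ_(i-1)) read
  2·M_0 + 8·M_1 + 2·M_2 = 6(Δ_1 - Δ_0) = -48
  2·M_1 + 8·M_2 + 2·M_3 = 6(Δ_2 - Δ_1) = 15
Clamped end conditions give two more equations: 2h_0·M_0 + h_0·M_1 = 6(Δ_0 - g'(0)) = 42 and h_2·M_2 + 2h_2·M_3 = 6(g'(6) - Δ_2) = -3.
Forward elimination and back-substitution give M_0 = 487/30, M_1 = -172/15, M_2 = 169/30, M_3 = -107/30.

-3.5667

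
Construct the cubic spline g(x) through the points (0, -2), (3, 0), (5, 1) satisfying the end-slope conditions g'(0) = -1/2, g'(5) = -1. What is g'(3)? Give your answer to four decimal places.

Write M_i for g''(x_i). With h_i = 3, 2 and divided differences Δ_i = 2/3, 1/2, the continuity of g' gives the tridiagonal system
  3·M_0 + 10·M_1 + 2·M_2 = 6(Δ_1 - Δ_0) = -1
Clamped end conditions give two more equations: 2h_0·M_0 + h_0·M_1 = 6(Δ_0 - g'(0)) = 7 and h_1·M_1 + 2h_1·M_2 = 6(g'(5) - Δ_1) = -9.
Hence M_0 = 7/6, M_1 = 0, M_2 = -9/4.
On [3, 5], g'(x) = b_1 + 2c_1·(x - 3) + 3d_1·(x - 3)² with b_1 = Δ_1 - h_1(2M_1 + M_2)/6 = 5/4, c_1 = M_1/2 = 0, d_1 = (M_2 - M_1)/(6h_1) = -3/16. So g'(3) = 5/4.

1.2500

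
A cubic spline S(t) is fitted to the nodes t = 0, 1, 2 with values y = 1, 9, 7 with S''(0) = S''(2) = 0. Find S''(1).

Put M_i = S'' at the i-th knot. Here h = (1, 1) and Δ = (8, -2), so the interior equations h_(i-1)·M_(i-1) + 2(h_(i-1)+h_i)·M_i + h_i·M_(i+1) = 6(Δ_i − Δ_(i-1)) read
  1·M_0 + 4·M_1 + 1·M_2 = 6(Δ_1 - Δ_0) = -60
Natural end conditions: M_0 = M_2 = 0.
Hence M_0 = 0, M_1 = -15, M_2 = 0.

-15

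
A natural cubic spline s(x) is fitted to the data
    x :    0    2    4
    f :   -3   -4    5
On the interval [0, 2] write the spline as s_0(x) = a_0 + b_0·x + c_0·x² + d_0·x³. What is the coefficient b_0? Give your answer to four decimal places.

With M_i denoting the second derivative at x_i, h_i = 2, 2, and Δ_i = (y_(i+1) − y_i)/h_i = -1/2, 9/2:
  2·M_0 + 8·M_1 + 2·M_2 = 6(Δ_1 - Δ_0) = 30
Natural end conditions: M_0 = M_2 = 0.
Solving the tridiagonal system: M_0 = 0, M_1 = 15/4, M_2 = 0.
On [0, 2], with s_0(x) = a_0 + b_0·x + c_0·x² + d_0·x³: c_0 = M_0/2 = 0, d_0 = (M_1 - M_0)/(6h_0) = 5/16, b_0 = Δ_0 - h_0(2M_0 + M_1)/6 = -7/4.

-1.7500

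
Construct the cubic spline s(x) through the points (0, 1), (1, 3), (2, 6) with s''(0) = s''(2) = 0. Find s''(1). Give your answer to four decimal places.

1.5000

With m_i denoting the second derivative at x_i, h_i = 1, 1, and Δ_i = (y_(i+1) − y_i)/h_i = 2, 3:
  1·m_0 + 4·m_1 + 1·m_2 = 6(Δ_1 - Δ_0) = 6
Natural end conditions: m_0 = m_2 = 0.
Hence m_0 = 0, m_1 = 3/2, m_2 = 0.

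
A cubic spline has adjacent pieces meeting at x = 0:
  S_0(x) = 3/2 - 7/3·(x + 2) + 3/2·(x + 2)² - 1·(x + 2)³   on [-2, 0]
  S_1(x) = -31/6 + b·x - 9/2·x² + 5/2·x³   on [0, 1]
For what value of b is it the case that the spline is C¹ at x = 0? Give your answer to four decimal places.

S_0'(x) = -7/3 + 3·(x + 2) - 3·(x + 2)², so S_0'(0) = -25/3. On the right, S_1'(0) = b, so b = -25/3.

-8.3333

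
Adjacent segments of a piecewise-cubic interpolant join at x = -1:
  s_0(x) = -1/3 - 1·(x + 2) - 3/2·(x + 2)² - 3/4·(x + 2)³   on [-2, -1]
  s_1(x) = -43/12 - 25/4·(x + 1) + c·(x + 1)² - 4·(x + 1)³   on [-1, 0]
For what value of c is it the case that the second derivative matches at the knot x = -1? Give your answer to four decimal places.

-3.7500

s_0''(x) = -3 - 9/2·(x + 2), so s_0''(-1) = -15/2. On the right, s_1''(-1) = 2c, so c = -15/4.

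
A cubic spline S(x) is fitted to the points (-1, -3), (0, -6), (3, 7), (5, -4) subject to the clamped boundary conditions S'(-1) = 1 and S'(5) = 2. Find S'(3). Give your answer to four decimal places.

-2.5897

With M_i denoting the second derivative at x_i, h_i = 1, 3, 2, and Δ_i = (y_(i+1) − y_i)/h_i = -3, 13/3, -11/2:
  1·M_0 + 8·M_1 + 3·M_2 = 6(Δ_1 - Δ_0) = 44
  3·M_1 + 10·M_2 + 2·M_3 = 6(Δ_2 - Δ_1) = -59
Clamped end conditions give two more equations: 2h_0·M_0 + h_0·M_1 = 6(Δ_0 - S'(-1)) = -24 and h_2·M_2 + 2h_2·M_3 = 6(S'(5) - Δ_2) = 45.
Solving the tridiagonal system: M_0 = -1435/78, M_1 = 499/39, M_2 = -1039/78, M_3 = 1397/78.
On [3, 5], S'(x) = b_2 + 2c_2·(x - 3) + 3d_2·(x - 3)² with b_2 = Δ_2 - h_2(2M_2 + M_3)/6 = -101/39, c_2 = M_2/2 = -1039/156, d_2 = (M_3 - M_2)/(6h_2) = 203/78. So S'(3) = -101/39.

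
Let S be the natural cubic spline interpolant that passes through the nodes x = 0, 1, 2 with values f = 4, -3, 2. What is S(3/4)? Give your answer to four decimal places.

-2.2344

Put M_i = S'' at the i-th knot. Here h = (1, 1) and Δ = (-7, 5), so the interior equations h_(i-1)·M_(i-1) + 2(h_(i-1)+h_i)·M_i + h_i·M_(i+1) = 6(Δ_i − Δ_(i-1)) read
  1·M_0 + 4·M_1 + 1·M_2 = 6(Δ_1 - Δ_0) = 72
Natural end conditions: M_0 = M_2 = 0.
Solving the tridiagonal system: M_0 = 0, M_1 = 18, M_2 = 0.
On [0, 1], S(x) = 4 - 10·x + 0·x² + 3·x³.
With x = 3/4: S(3/4) = -143/64.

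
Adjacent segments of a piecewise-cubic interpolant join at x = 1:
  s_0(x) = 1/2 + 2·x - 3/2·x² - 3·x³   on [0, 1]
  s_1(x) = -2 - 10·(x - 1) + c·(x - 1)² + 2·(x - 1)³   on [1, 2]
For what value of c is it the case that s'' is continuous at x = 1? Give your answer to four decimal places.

s_0''(x) = -3 - 18·x, so s_0''(1) = -21. On the right, s_1''(1) = 2c, so c = -21/2.

-10.5000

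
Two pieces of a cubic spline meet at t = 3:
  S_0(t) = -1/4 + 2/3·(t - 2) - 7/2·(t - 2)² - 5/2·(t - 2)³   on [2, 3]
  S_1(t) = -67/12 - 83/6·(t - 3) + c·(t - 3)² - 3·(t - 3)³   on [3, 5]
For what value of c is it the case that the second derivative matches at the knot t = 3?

-11

S_0''(t) = -7 - 15·(t - 2), so S_0''(3) = -22. On the right, S_1''(3) = 2c, so c = -11.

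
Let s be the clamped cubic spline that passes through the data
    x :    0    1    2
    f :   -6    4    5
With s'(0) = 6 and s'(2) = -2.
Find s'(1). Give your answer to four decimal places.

7.2500

With M_i denoting the second derivative at x_i, h_i = 1, 1, and Δ_i = (y_(i+1) − y_i)/h_i = 10, 1:
  1·M_0 + 4·M_1 + 1·M_2 = 6(Δ_1 - Δ_0) = -54
Clamped end conditions give two more equations: 2h_0·M_0 + h_0·M_1 = 6(Δ_0 - s'(0)) = 24 and h_1·M_1 + 2h_1·M_2 = 6(s'(2) - Δ_1) = -18.
Forward elimination and back-substitution give M_0 = 43/2, M_1 = -19, M_2 = 1/2.
On [1, 2], s'(x) = b_1 + 2c_1·(x - 1) + 3d_1·(x - 1)² with b_1 = Δ_1 - h_1(2M_1 + M_2)/6 = 29/4, c_1 = M_1/2 = -19/2, d_1 = (M_2 - M_1)/(6h_1) = 13/4. So s'(1) = 29/4.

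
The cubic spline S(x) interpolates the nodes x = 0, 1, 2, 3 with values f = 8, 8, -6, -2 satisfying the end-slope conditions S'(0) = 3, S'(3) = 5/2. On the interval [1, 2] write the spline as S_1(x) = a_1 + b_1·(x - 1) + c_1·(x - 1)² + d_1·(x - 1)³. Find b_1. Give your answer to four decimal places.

-9.8333

Let m_i = S''(x_i). Step sizes h_i = 1, 1, 1; slopes of the chords Δ_i = (y_(i+1) - y_i)/h_i = 0, -14, 4.
  1·m_0 + 4·m_1 + 1·m_2 = 6(Δ_1 - Δ_0) = -84
  1·m_1 + 4·m_2 + 1·m_3 = 6(Δ_2 - Δ_1) = 108
Clamped end conditions give two more equations: 2h_0·m_0 + h_0·m_1 = 6(Δ_0 - S'(0)) = -18 and h_2·m_2 + 2h_2·m_3 = 6(S'(3) - Δ_2) = -9.
Solving the tridiagonal system: m_0 = 23/3, m_1 = -100/3, m_2 = 125/3, m_3 = -76/3.
On [1, 2], with S_1(x) = a_1 + b_1·(x - 1) + c_1·(x - 1)² + d_1·(x - 1)³: c_1 = m_1/2 = -50/3, d_1 = (m_2 - m_1)/(6h_1) = 25/2, b_1 = Δ_1 - h_1(2m_1 + m_2)/6 = -59/6.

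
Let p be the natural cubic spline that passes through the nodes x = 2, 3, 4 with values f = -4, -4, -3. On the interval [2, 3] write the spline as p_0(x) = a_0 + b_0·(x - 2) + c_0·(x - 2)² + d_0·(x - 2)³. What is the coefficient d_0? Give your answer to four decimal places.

0.2500

With m_i denoting the second derivative at x_i, h_i = 1, 1, and Δ_i = (y_(i+1) − y_i)/h_i = 0, 1:
  1·m_0 + 4·m_1 + 1·m_2 = 6(Δ_1 - Δ_0) = 6
Natural end conditions: m_0 = m_2 = 0.
Solving: m_0 = 0, m_1 = 3/2, m_2 = 0.
On [2, 3], with p_0(x) = a_0 + b_0·(x - 2) + c_0·(x - 2)² + d_0·(x - 2)³: c_0 = m_0/2 = 0, d_0 = (m_1 - m_0)/(6h_0) = 1/4, b_0 = Δ_0 - h_0(2m_0 + m_1)/6 = -1/4.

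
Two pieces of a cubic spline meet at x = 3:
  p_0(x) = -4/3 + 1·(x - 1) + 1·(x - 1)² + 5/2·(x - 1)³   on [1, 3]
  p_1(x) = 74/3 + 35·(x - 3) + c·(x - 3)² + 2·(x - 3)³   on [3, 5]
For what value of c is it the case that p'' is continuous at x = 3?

p_0''(x) = 2 + 15·(x - 1), so p_0''(3) = 32. On the right, p_1''(3) = 2c, so c = 16.

16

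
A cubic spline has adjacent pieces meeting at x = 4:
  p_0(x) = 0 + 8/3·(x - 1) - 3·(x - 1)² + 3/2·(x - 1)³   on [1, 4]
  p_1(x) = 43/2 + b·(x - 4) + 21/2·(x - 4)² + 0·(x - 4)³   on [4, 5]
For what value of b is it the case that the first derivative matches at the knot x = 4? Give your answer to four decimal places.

25.1667

p_0'(x) = 8/3 - 6·(x - 1) + 9/2·(x - 1)², so p_0'(4) = 151/6. On the right, p_1'(4) = b, so b = 151/6.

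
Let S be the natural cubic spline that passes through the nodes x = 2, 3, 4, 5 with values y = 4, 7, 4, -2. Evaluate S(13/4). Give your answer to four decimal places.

6.8031

Put M_i = S'' at the i-th knot. Here h = (1, 1, 1) and Δ = (3, -3, -6), so the interior equations h_(i-1)·M_(i-1) + 2(h_(i-1)+h_i)·M_i + h_i·M_(i+1) = 6(Δ_i − Δ_(i-1)) read
  1·M_0 + 4·M_1 + 1·M_2 = 6(Δ_1 - Δ_0) = -36
  1·M_1 + 4·M_2 + 1·M_3 = 6(Δ_2 - Δ_1) = -18
Natural end conditions: M_0 = M_3 = 0.
Hence M_0 = 0, M_1 = -42/5, M_2 = -12/5, M_3 = 0.
On [3, 4], S(x) = 7 + 1/5·(x - 3) - 21/5·(x - 3)² + 1·(x - 3)³.
With (x - 3) = 1/4: S(13/4) = 2177/320.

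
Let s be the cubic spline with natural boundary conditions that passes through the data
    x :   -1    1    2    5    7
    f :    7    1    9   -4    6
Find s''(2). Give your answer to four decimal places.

-14.6827

Write σ_i for s''(x_i). With h_i = 2, 1, 3, 2 and divided differences Δ_i = -3, 8, -13/3, 5, the continuity of s' gives the tridiagonal system
  2·σ_0 + 6·σ_1 + 1·σ_2 = 6(Δ_1 - Δ_0) = 66
  1·σ_1 + 8·σ_2 + 3·σ_3 = 6(Δ_2 - Δ_1) = -74
  3·σ_2 + 10·σ_3 + 2·σ_4 = 6(Δ_3 - Δ_2) = 56
Natural end conditions: σ_0 = σ_4 = 0.
Hence σ_0 = 0, σ_1 = 2797/208, σ_2 = -1527/104, σ_3 = 2081/208, σ_4 = 0.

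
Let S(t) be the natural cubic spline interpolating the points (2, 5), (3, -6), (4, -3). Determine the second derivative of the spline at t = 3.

Let M_i = S''(x_i). Step sizes h_i = 1, 1; slopes of the chords Δ_i = (y_(i+1) - y_i)/h_i = -11, 3.
  1·M_0 + 4·M_1 + 1·M_2 = 6(Δ_1 - Δ_0) = 84
Natural end conditions: M_0 = M_2 = 0.
Solving: M_0 = 0, M_1 = 21, M_2 = 0.

21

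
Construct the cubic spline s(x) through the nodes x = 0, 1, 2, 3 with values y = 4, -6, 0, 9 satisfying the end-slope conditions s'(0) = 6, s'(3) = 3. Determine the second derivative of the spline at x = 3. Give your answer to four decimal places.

-17.2000

Put M_i = s'' at the i-th knot. Here h = (1, 1, 1) and Δ = (-10, 6, 9), so the interior equations h_(i-1)·M_(i-1) + 2(h_(i-1)+h_i)·M_i + h_i·M_(i+1) = 6(Δ_i − Δ_(i-1)) read
  1·M_0 + 4·M_1 + 1·M_2 = 6(Δ_1 - Δ_0) = 96
  1·M_1 + 4·M_2 + 1·M_3 = 6(Δ_2 - Δ_1) = 18
Clamped end conditions give two more equations: 2h_0·M_0 + h_0·M_1 = 6(Δ_0 - s'(0)) = -96 and h_2·M_2 + 2h_2·M_3 = 6(s'(3) - Δ_2) = -36.
Forward elimination and back-substitution give M_0 = -344/5, M_1 = 208/5, M_2 = -8/5, M_3 = -86/5.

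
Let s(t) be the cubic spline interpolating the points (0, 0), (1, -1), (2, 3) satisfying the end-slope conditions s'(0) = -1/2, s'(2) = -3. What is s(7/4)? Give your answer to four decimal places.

2.9434

Put σ_i = s'' at the i-th knot. Here h = (1, 1) and Δ = (-1, 4), so the interior equations h_(i-1)·σ_(i-1) + 2(h_(i-1)+h_i)·σ_i + h_i·σ_(i+1) = 6(Δ_i − Δ_(i-1)) read
  1·σ_0 + 4·σ_1 + 1·σ_2 = 6(Δ_1 - Δ_0) = 30
Clamped end conditions give two more equations: 2h_0·σ_0 + h_0·σ_1 = 6(Δ_0 - s'(0)) = -3 and h_1·σ_1 + 2h_1·σ_2 = 6(s'(2) - Δ_1) = -42.
Hence σ_0 = -41/4, σ_1 = 35/2, σ_2 = -119/4.
On [1, 2], s(t) = -1 + 25/8·(t - 1) + 35/4·(t - 1)² - 63/8·(t - 1)³.
With (t - 1) = 3/4: s(7/4) = 1507/512.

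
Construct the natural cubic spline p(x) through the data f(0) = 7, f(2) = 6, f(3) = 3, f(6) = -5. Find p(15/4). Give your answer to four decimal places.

With M_i denoting the second derivative at x_i, h_i = 2, 1, 3, and Δ_i = (y_(i+1) − y_i)/h_i = -1/2, -3, -8/3:
  2·M_0 + 6·M_1 + 1·M_2 = 6(Δ_1 - Δ_0) = -15
  1·M_1 + 8·M_2 + 3·M_3 = 6(Δ_2 - Δ_1) = 2
Natural end conditions: M_0 = M_3 = 0.
Solving the tridiagonal system: M_0 = 0, M_1 = -122/47, M_2 = 27/47, M_3 = 0.
On [3, 6], p(x) = 3 - 457/141·(x - 3) + 27/94·(x - 3)² - 3/94·(x - 3)³.
With (x - 3) = 3/4: p(15/4) = 4315/6016.

0.7173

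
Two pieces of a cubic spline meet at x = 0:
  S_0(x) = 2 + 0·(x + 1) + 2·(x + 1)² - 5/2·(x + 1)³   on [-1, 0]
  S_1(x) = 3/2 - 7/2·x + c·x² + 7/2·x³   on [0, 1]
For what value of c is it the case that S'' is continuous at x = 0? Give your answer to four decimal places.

S_0''(x) = 4 - 15·(x + 1), so S_0''(0) = -11. On the right, S_1''(0) = 2c, so c = -11/2.

-5.5000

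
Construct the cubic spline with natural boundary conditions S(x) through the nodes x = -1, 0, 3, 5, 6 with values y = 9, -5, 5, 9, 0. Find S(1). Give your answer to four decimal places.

-8.1698

With M_i denoting the second derivative at x_i, h_i = 1, 3, 2, 1, and Δ_i = (y_(i+1) − y_i)/h_i = -14, 10/3, 2, -9:
  1·M_0 + 8·M_1 + 3·M_2 = 6(Δ_1 - Δ_0) = 104
  3·M_1 + 10·M_2 + 2·M_3 = 6(Δ_2 - Δ_1) = -8
  2·M_2 + 6·M_3 + 1·M_4 = 6(Δ_3 - Δ_2) = -66
Natural end conditions: M_0 = M_4 = 0.
Hence M_0 = 0, M_1 = 2786/197, M_2 = -600/197, M_3 = -1967/197, M_4 = 0.
On [0, 3], S(x) = -5 - 5488/591·x + 1393/197·x² - 1693/1773·x³.
With x = 1: S(1) = -14485/1773.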